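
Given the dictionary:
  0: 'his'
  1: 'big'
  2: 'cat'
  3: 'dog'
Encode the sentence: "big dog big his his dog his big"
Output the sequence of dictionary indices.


Look up each word in the dictionary:
  'big' -> 1
  'dog' -> 3
  'big' -> 1
  'his' -> 0
  'his' -> 0
  'dog' -> 3
  'his' -> 0
  'big' -> 1

Encoded: [1, 3, 1, 0, 0, 3, 0, 1]


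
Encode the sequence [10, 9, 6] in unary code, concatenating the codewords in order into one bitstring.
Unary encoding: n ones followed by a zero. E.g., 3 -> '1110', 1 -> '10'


Encode each number as n ones followed by a terminating 0:
  10 -> 11111111110 (11 bits)
  9 -> 1111111110 (10 bits)
  6 -> 1111110 (7 bits)
Total length = 11 + 10 + 7 = 28 bits.

Unary([10, 9, 6]) = 1111111111011111111101111110 (28 bits)


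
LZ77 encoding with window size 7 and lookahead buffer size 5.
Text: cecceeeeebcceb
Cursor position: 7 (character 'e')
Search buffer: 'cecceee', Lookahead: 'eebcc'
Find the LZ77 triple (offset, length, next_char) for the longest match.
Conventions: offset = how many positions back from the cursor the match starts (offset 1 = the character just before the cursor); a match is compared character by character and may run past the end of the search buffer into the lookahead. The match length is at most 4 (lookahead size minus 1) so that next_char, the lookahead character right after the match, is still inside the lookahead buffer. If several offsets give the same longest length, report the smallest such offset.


Try each offset into the search buffer:
  offset=1 (pos 6, char 'e'): match length 2
  offset=2 (pos 5, char 'e'): match length 2
  offset=3 (pos 4, char 'e'): match length 2
  offset=4 (pos 3, char 'c'): match length 0
  offset=5 (pos 2, char 'c'): match length 0
  offset=6 (pos 1, char 'e'): match length 1
  offset=7 (pos 0, char 'c'): match length 0
Longest match has length 2, found at offsets 1, 2, 3; take the smallest, offset 1.
next_char = character at position 7 + 2 = 9 -> 'b'

Best match: offset=1, length=2 (matching 'ee' starting at position 6)
LZ77 triple: (1, 2, 'b')


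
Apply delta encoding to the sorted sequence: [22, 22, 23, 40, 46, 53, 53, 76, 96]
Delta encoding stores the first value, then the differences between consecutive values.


First value: 22
Deltas:
  22 - 22 = 0
  23 - 22 = 1
  40 - 23 = 17
  46 - 40 = 6
  53 - 46 = 7
  53 - 53 = 0
  76 - 53 = 23
  96 - 76 = 20


Delta encoded: [22, 0, 1, 17, 6, 7, 0, 23, 20]


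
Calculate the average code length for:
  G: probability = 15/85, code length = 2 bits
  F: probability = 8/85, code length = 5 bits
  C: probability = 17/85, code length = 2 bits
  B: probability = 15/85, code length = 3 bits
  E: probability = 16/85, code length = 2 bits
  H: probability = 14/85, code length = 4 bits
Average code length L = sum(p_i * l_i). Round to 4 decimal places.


Weighted contributions p_i * l_i:
  G: (15/85) * 2 = 30/85
  F: (8/85) * 5 = 40/85
  C: (17/85) * 2 = 34/85
  B: (15/85) * 3 = 45/85
  E: (16/85) * 2 = 32/85
  H: (14/85) * 4 = 56/85
Sum = (30 + 40 + 34 + 45 + 32 + 56)/85 = 237/85

L = 237/85 = 2.7882 bits/symbol


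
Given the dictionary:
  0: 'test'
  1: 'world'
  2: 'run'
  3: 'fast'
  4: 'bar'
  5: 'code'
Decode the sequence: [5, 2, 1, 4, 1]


Look up each index in the dictionary:
  5 -> 'code'
  2 -> 'run'
  1 -> 'world'
  4 -> 'bar'
  1 -> 'world'

Decoded: "code run world bar world"


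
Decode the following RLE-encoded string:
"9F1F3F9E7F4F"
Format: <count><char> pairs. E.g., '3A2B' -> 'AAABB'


Expanding each <count><char> pair:
  9F -> 'FFFFFFFFF'
  1F -> 'F'
  3F -> 'FFF'
  9E -> 'EEEEEEEEE'
  7F -> 'FFFFFFF'
  4F -> 'FFFF'

Decoded = FFFFFFFFFFFFFEEEEEEEEEFFFFFFFFFFF


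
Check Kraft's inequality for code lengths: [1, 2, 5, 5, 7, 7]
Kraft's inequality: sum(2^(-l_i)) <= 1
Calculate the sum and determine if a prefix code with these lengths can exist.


Sum = 2^(-1) + 2^(-2) + 2^(-5) + 2^(-5) + 2^(-7) + 2^(-7)
    = 0.5 + 0.25 + 0.03125 + 0.03125 + 0.0078125 + 0.0078125
    = 106/128 = 0.828125
Since 0.828125 <= 1, Kraft's inequality IS satisfied.
A prefix code with these lengths CAN exist.

Kraft sum = 0.828125. Satisfied.


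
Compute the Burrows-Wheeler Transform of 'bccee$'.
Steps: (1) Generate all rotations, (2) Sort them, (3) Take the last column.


Rotations (sorted):
  0: $bccee -> last char: e
  1: bccee$ -> last char: $
  2: ccee$b -> last char: b
  3: cee$bc -> last char: c
  4: e$bcce -> last char: e
  5: ee$bcc -> last char: c


BWT = e$bcec


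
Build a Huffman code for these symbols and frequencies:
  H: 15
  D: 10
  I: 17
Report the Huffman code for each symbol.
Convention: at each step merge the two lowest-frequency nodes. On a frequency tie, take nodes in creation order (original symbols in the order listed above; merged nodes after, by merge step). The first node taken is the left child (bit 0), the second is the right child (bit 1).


Huffman tree construction:
Step 1: Merge D(10) + H(15) = 25
Step 2: Merge I(17) + (D+H)(25) = 42
Read each symbol's code off the tree from the root (left child = 0, right child = 1).

Codes:
  H: 11 (length 2)
  D: 10 (length 2)
  I: 0 (length 1)
Average code length: 67/42 = 1.5952 bits/symbol


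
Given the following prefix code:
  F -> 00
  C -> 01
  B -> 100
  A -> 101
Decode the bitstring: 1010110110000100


Decoding step by step:
Bits 101 -> A
Bits 01 -> C
Bits 101 -> A
Bits 100 -> B
Bits 00 -> F
Bits 100 -> B


Decoded message: ACABFB


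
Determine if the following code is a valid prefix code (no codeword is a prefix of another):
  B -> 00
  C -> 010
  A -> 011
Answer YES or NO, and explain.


Checking each pair (does one codeword prefix another?):
  B='00' vs C='010': no prefix
  B='00' vs A='011': no prefix
  C='010' vs B='00': no prefix
  C='010' vs A='011': no prefix
  A='011' vs B='00': no prefix
  A='011' vs C='010': no prefix
No violation found over all pairs.

YES -- this is a valid prefix code. No codeword is a prefix of any other codeword.


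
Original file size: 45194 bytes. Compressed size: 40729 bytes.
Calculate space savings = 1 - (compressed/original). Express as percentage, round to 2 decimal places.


ratio = compressed/original = 40729/45194 = 0.901204
savings = 1 - ratio = 1 - 0.901204 = 0.098796
as a percentage: 0.098796 * 100 = 9.88%

Space savings = 1 - 40729/45194 = 9.88%


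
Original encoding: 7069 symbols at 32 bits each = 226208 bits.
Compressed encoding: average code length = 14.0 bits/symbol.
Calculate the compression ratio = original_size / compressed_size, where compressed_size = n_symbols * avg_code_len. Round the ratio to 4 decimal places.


original_size = n_symbols * orig_bits = 7069 * 32 = 226208 bits
compressed_size = n_symbols * avg_code_len = 7069 * 14.0 = 98966.0 bits
ratio = original_size / compressed_size = 226208 / 98966.0 = 2.2857

Compression ratio = 2.2857


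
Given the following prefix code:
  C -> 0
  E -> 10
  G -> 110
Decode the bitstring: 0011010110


Decoding step by step:
Bits 0 -> C
Bits 0 -> C
Bits 110 -> G
Bits 10 -> E
Bits 110 -> G


Decoded message: CCGEG


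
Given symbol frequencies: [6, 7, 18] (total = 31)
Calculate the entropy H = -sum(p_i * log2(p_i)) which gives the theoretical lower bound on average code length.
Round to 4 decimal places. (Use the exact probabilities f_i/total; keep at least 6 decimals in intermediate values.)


Per-symbol terms -p_i * log2(p_i) with p_i = f_i/31:
  p = 6/31 = 0.193548: log2(p) = -2.369234, -p*log2(p) = 0.458561
  p = 7/31 = 0.225806: log2(p) = -2.146841, -p*log2(p) = 0.484771
  p = 18/31 = 0.580645: log2(p) = -0.784271, -p*log2(p) = 0.455383
H = 0.458561 + 0.484771 + 0.455383 = 1.398715

H = 1.3987 bits/symbol


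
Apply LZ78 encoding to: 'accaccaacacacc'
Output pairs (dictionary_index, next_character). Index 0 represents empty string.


LZ78 encoding steps:
Dictionary: {0: ''}
Step 1: w='' (idx 0), next='a' -> output (0, 'a'), add 'a' as idx 1
Step 2: w='' (idx 0), next='c' -> output (0, 'c'), add 'c' as idx 2
Step 3: w='c' (idx 2), next='a' -> output (2, 'a'), add 'ca' as idx 3
Step 4: w='c' (idx 2), next='c' -> output (2, 'c'), add 'cc' as idx 4
Step 5: w='a' (idx 1), next='a' -> output (1, 'a'), add 'aa' as idx 5
Step 6: w='ca' (idx 3), next='c' -> output (3, 'c'), add 'cac' as idx 6
Step 7: w='a' (idx 1), next='c' -> output (1, 'c'), add 'ac' as idx 7
Step 8: w='c' (idx 2), end of input -> output (2, '')


Encoded: [(0, 'a'), (0, 'c'), (2, 'a'), (2, 'c'), (1, 'a'), (3, 'c'), (1, 'c'), (2, '')]


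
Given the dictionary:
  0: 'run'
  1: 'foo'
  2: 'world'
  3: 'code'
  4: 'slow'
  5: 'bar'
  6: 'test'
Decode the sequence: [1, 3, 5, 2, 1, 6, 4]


Look up each index in the dictionary:
  1 -> 'foo'
  3 -> 'code'
  5 -> 'bar'
  2 -> 'world'
  1 -> 'foo'
  6 -> 'test'
  4 -> 'slow'

Decoded: "foo code bar world foo test slow"


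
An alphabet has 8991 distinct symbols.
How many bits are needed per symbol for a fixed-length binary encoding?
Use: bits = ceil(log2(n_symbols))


log2(8991) = 13.1343
Bracket: 2^13 = 8192 < 8991 <= 2^14 = 16384
So ceil(log2(8991)) = 14

bits = ceil(log2(8991)) = ceil(13.1343) = 14 bits


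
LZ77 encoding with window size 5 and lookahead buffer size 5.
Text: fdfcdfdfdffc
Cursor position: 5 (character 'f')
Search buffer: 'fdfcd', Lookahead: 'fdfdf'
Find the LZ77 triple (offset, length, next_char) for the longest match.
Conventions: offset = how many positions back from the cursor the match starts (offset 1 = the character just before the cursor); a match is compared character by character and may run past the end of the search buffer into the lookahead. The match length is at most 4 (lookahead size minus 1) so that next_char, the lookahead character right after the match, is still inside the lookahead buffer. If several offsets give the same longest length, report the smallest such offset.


Try each offset into the search buffer:
  offset=1 (pos 4, char 'd'): match length 0
  offset=2 (pos 3, char 'c'): match length 0
  offset=3 (pos 2, char 'f'): match length 1
  offset=4 (pos 1, char 'd'): match length 0
  offset=5 (pos 0, char 'f'): match length 3
Longest match has length 3 at offset 5.
next_char = character at position 5 + 3 = 8 -> 'd'

Best match: offset=5, length=3 (matching 'fdf' starting at position 0)
LZ77 triple: (5, 3, 'd')


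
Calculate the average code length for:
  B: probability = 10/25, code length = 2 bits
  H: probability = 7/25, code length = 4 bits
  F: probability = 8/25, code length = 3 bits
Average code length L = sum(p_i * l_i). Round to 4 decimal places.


Weighted contributions p_i * l_i:
  B: (10/25) * 2 = 20/25
  H: (7/25) * 4 = 28/25
  F: (8/25) * 3 = 24/25
Sum = (20 + 28 + 24)/25 = 72/25

L = 72/25 = 2.8800 bits/symbol


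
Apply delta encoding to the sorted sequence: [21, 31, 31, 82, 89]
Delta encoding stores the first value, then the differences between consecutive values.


First value: 21
Deltas:
  31 - 21 = 10
  31 - 31 = 0
  82 - 31 = 51
  89 - 82 = 7


Delta encoded: [21, 10, 0, 51, 7]


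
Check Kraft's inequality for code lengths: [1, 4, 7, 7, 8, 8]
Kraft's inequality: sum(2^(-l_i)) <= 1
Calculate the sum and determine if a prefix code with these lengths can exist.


Sum = 2^(-1) + 2^(-4) + 2^(-7) + 2^(-7) + 2^(-8) + 2^(-8)
    = 0.5 + 0.0625 + 0.0078125 + 0.0078125 + 0.00390625 + 0.00390625
    = 150/256 = 0.5859375
Since 0.5859375 <= 1, Kraft's inequality IS satisfied.
A prefix code with these lengths CAN exist.

Kraft sum = 0.5859375. Satisfied.


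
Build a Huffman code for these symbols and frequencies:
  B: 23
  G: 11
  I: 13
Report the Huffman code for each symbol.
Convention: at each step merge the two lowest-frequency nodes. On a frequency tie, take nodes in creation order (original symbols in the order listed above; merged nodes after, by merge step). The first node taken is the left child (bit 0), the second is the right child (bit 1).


Huffman tree construction:
Step 1: Merge G(11) + I(13) = 24
Step 2: Merge B(23) + (G+I)(24) = 47
Read each symbol's code off the tree from the root (left child = 0, right child = 1).

Codes:
  B: 0 (length 1)
  G: 10 (length 2)
  I: 11 (length 2)
Average code length: 71/47 = 1.5106 bits/symbol


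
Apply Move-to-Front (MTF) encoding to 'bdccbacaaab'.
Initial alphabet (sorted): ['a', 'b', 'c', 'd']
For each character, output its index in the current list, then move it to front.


MTF encoding:
'b': index 1 in ['a', 'b', 'c', 'd'] -> ['b', 'a', 'c', 'd']
'd': index 3 in ['b', 'a', 'c', 'd'] -> ['d', 'b', 'a', 'c']
'c': index 3 in ['d', 'b', 'a', 'c'] -> ['c', 'd', 'b', 'a']
'c': index 0 in ['c', 'd', 'b', 'a'] -> ['c', 'd', 'b', 'a']
'b': index 2 in ['c', 'd', 'b', 'a'] -> ['b', 'c', 'd', 'a']
'a': index 3 in ['b', 'c', 'd', 'a'] -> ['a', 'b', 'c', 'd']
'c': index 2 in ['a', 'b', 'c', 'd'] -> ['c', 'a', 'b', 'd']
'a': index 1 in ['c', 'a', 'b', 'd'] -> ['a', 'c', 'b', 'd']
'a': index 0 in ['a', 'c', 'b', 'd'] -> ['a', 'c', 'b', 'd']
'a': index 0 in ['a', 'c', 'b', 'd'] -> ['a', 'c', 'b', 'd']
'b': index 2 in ['a', 'c', 'b', 'd'] -> ['b', 'a', 'c', 'd']


Output: [1, 3, 3, 0, 2, 3, 2, 1, 0, 0, 2]


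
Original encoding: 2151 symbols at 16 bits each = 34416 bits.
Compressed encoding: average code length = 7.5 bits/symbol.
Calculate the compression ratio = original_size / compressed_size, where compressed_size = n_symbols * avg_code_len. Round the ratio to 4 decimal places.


original_size = n_symbols * orig_bits = 2151 * 16 = 34416 bits
compressed_size = n_symbols * avg_code_len = 2151 * 7.5 = 16132.5 bits
ratio = original_size / compressed_size = 34416 / 16132.5 = 2.1333

Compression ratio = 2.1333


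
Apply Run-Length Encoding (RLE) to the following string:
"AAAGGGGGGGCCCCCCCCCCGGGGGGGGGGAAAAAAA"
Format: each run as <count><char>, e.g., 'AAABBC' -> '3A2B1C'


Scanning runs left to right:
  i=0: run of 'A' x 3 -> '3A'
  i=3: run of 'G' x 7 -> '7G'
  i=10: run of 'C' x 10 -> '10C'
  i=20: run of 'G' x 10 -> '10G'
  i=30: run of 'A' x 7 -> '7A'

RLE = 3A7G10C10G7A


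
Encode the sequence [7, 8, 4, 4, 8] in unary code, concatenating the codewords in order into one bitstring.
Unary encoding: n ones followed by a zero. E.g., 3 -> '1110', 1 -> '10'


Encode each number as n ones followed by a terminating 0:
  7 -> 11111110 (8 bits)
  8 -> 111111110 (9 bits)
  4 -> 11110 (5 bits)
  4 -> 11110 (5 bits)
  8 -> 111111110 (9 bits)
Total length = 8 + 9 + 5 + 5 + 9 = 36 bits.

Unary([7, 8, 4, 4, 8]) = 111111101111111101111011110111111110 (36 bits)


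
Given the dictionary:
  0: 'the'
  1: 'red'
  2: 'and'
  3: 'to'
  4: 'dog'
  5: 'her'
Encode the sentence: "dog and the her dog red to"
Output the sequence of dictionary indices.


Look up each word in the dictionary:
  'dog' -> 4
  'and' -> 2
  'the' -> 0
  'her' -> 5
  'dog' -> 4
  'red' -> 1
  'to' -> 3

Encoded: [4, 2, 0, 5, 4, 1, 3]


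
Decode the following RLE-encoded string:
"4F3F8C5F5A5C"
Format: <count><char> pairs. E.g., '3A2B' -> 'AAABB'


Expanding each <count><char> pair:
  4F -> 'FFFF'
  3F -> 'FFF'
  8C -> 'CCCCCCCC'
  5F -> 'FFFFF'
  5A -> 'AAAAA'
  5C -> 'CCCCC'

Decoded = FFFFFFFCCCCCCCCFFFFFAAAAACCCCC


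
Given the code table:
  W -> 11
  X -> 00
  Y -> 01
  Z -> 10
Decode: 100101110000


Decoding:
10 -> Z
01 -> Y
01 -> Y
11 -> W
00 -> X
00 -> X


Result: ZYYWXX


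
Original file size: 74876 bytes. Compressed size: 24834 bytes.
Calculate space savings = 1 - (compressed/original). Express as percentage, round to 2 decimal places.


ratio = compressed/original = 24834/74876 = 0.331668
savings = 1 - ratio = 1 - 0.331668 = 0.668332
as a percentage: 0.668332 * 100 = 66.83%

Space savings = 1 - 24834/74876 = 66.83%


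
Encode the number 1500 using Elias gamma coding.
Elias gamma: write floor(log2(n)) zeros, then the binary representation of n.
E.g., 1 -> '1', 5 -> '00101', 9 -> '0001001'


num_bits = floor(log2(1500)) + 1 = 11
leading_zeros = num_bits - 1 = 10
binary(1500) = 10111011100

Elias gamma(1500) = '0000000000' + '10111011100' = 000000000010111011100 (21 bits)


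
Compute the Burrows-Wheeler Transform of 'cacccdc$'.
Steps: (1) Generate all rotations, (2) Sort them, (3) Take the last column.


Rotations (sorted):
  0: $cacccdc -> last char: c
  1: acccdc$c -> last char: c
  2: c$cacccd -> last char: d
  3: cacccdc$ -> last char: $
  4: cccdc$ca -> last char: a
  5: ccdc$cac -> last char: c
  6: cdc$cacc -> last char: c
  7: dc$caccc -> last char: c


BWT = ccd$accc


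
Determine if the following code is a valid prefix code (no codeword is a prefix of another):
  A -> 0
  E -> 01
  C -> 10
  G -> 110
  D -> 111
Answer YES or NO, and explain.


Checking each pair (does one codeword prefix another?):
  A='0' vs E='01': prefix -- VIOLATION

NO -- this is NOT a valid prefix code. A (0) is a prefix of E (01).


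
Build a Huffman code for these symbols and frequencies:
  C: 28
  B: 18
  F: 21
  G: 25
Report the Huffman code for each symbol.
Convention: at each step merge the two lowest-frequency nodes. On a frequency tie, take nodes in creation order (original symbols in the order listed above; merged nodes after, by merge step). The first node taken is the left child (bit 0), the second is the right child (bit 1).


Huffman tree construction:
Step 1: Merge B(18) + F(21) = 39
Step 2: Merge G(25) + C(28) = 53
Step 3: Merge (B+F)(39) + (G+C)(53) = 92
Read each symbol's code off the tree from the root (left child = 0, right child = 1).

Codes:
  C: 11 (length 2)
  B: 00 (length 2)
  F: 01 (length 2)
  G: 10 (length 2)
Average code length: 184/92 = 2.0000 bits/symbol


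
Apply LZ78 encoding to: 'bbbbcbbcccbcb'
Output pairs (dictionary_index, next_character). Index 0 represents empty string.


LZ78 encoding steps:
Dictionary: {0: ''}
Step 1: w='' (idx 0), next='b' -> output (0, 'b'), add 'b' as idx 1
Step 2: w='b' (idx 1), next='b' -> output (1, 'b'), add 'bb' as idx 2
Step 3: w='b' (idx 1), next='c' -> output (1, 'c'), add 'bc' as idx 3
Step 4: w='bb' (idx 2), next='c' -> output (2, 'c'), add 'bbc' as idx 4
Step 5: w='' (idx 0), next='c' -> output (0, 'c'), add 'c' as idx 5
Step 6: w='c' (idx 5), next='b' -> output (5, 'b'), add 'cb' as idx 6
Step 7: w='cb' (idx 6), end of input -> output (6, '')


Encoded: [(0, 'b'), (1, 'b'), (1, 'c'), (2, 'c'), (0, 'c'), (5, 'b'), (6, '')]


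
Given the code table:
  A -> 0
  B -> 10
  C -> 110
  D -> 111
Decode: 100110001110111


Decoding:
10 -> B
0 -> A
110 -> C
0 -> A
0 -> A
111 -> D
0 -> A
111 -> D


Result: BACAADAD


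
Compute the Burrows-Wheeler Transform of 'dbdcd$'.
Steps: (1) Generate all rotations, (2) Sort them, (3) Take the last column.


Rotations (sorted):
  0: $dbdcd -> last char: d
  1: bdcd$d -> last char: d
  2: cd$dbd -> last char: d
  3: d$dbdc -> last char: c
  4: dbdcd$ -> last char: $
  5: dcd$db -> last char: b


BWT = dddc$b


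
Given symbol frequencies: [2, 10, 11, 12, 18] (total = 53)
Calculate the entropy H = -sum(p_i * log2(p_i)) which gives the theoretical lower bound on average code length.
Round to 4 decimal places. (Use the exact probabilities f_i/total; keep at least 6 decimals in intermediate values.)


Per-symbol terms -p_i * log2(p_i) with p_i = f_i/53:
  p = 2/53 = 0.037736: log2(p) = -4.727920, -p*log2(p) = 0.178412
  p = 10/53 = 0.188679: log2(p) = -2.405992, -p*log2(p) = 0.453961
  p = 11/53 = 0.207547: log2(p) = -2.268489, -p*log2(p) = 0.470818
  p = 12/53 = 0.226415: log2(p) = -2.142958, -p*log2(p) = 0.485198
  p = 18/53 = 0.339623: log2(p) = -1.557995, -p*log2(p) = 0.529131
H = 0.178412 + 0.453961 + 0.470818 + 0.485198 + 0.529131 = 2.117520

H = 2.1175 bits/symbol


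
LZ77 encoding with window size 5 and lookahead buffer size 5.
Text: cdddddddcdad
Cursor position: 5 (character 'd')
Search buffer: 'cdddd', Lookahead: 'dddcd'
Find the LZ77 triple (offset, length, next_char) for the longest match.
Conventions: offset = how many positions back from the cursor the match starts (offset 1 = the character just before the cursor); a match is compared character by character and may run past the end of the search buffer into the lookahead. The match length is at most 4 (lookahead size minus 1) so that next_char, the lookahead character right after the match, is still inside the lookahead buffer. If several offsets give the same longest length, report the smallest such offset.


Try each offset into the search buffer:
  offset=1 (pos 4, char 'd'): match length 3
  offset=2 (pos 3, char 'd'): match length 3
  offset=3 (pos 2, char 'd'): match length 3
  offset=4 (pos 1, char 'd'): match length 3
  offset=5 (pos 0, char 'c'): match length 0
Longest match has length 3, found at offsets 1, 2, 3, 4; take the smallest, offset 1.
next_char = character at position 5 + 3 = 8 -> 'c'

Best match: offset=1, length=3 (matching 'ddd' starting at position 4)
LZ77 triple: (1, 3, 'c')


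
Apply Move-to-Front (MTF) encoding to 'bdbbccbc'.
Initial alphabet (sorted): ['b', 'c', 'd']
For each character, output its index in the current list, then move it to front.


MTF encoding:
'b': index 0 in ['b', 'c', 'd'] -> ['b', 'c', 'd']
'd': index 2 in ['b', 'c', 'd'] -> ['d', 'b', 'c']
'b': index 1 in ['d', 'b', 'c'] -> ['b', 'd', 'c']
'b': index 0 in ['b', 'd', 'c'] -> ['b', 'd', 'c']
'c': index 2 in ['b', 'd', 'c'] -> ['c', 'b', 'd']
'c': index 0 in ['c', 'b', 'd'] -> ['c', 'b', 'd']
'b': index 1 in ['c', 'b', 'd'] -> ['b', 'c', 'd']
'c': index 1 in ['b', 'c', 'd'] -> ['c', 'b', 'd']


Output: [0, 2, 1, 0, 2, 0, 1, 1]


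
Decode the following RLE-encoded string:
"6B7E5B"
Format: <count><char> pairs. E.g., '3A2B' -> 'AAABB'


Expanding each <count><char> pair:
  6B -> 'BBBBBB'
  7E -> 'EEEEEEE'
  5B -> 'BBBBB'

Decoded = BBBBBBEEEEEEEBBBBB


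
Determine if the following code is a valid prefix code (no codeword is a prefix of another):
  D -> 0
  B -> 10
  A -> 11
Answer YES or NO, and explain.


Checking each pair (does one codeword prefix another?):
  D='0' vs B='10': no prefix
  D='0' vs A='11': no prefix
  B='10' vs D='0': no prefix
  B='10' vs A='11': no prefix
  A='11' vs D='0': no prefix
  A='11' vs B='10': no prefix
No violation found over all pairs.

YES -- this is a valid prefix code. No codeword is a prefix of any other codeword.


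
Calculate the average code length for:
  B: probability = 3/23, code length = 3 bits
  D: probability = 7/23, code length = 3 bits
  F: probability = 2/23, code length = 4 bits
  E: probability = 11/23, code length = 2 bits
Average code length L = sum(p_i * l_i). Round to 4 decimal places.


Weighted contributions p_i * l_i:
  B: (3/23) * 3 = 9/23
  D: (7/23) * 3 = 21/23
  F: (2/23) * 4 = 8/23
  E: (11/23) * 2 = 22/23
Sum = (9 + 21 + 8 + 22)/23 = 60/23

L = 60/23 = 2.6087 bits/symbol


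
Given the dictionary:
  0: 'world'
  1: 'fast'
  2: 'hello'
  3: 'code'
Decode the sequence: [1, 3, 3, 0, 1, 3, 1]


Look up each index in the dictionary:
  1 -> 'fast'
  3 -> 'code'
  3 -> 'code'
  0 -> 'world'
  1 -> 'fast'
  3 -> 'code'
  1 -> 'fast'

Decoded: "fast code code world fast code fast"


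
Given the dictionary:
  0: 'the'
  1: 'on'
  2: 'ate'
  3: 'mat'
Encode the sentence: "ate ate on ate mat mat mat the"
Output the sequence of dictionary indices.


Look up each word in the dictionary:
  'ate' -> 2
  'ate' -> 2
  'on' -> 1
  'ate' -> 2
  'mat' -> 3
  'mat' -> 3
  'mat' -> 3
  'the' -> 0

Encoded: [2, 2, 1, 2, 3, 3, 3, 0]


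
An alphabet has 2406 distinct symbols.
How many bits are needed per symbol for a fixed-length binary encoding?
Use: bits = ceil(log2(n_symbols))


log2(2406) = 11.2324
Bracket: 2^11 = 2048 < 2406 <= 2^12 = 4096
So ceil(log2(2406)) = 12

bits = ceil(log2(2406)) = ceil(11.2324) = 12 bits


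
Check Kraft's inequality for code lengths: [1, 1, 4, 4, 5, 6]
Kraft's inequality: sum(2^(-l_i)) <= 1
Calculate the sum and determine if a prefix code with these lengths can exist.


Sum = 2^(-1) + 2^(-1) + 2^(-4) + 2^(-4) + 2^(-5) + 2^(-6)
    = 0.5 + 0.5 + 0.0625 + 0.0625 + 0.03125 + 0.015625
    = 75/64 = 1.171875
Since 1.171875 > 1, Kraft's inequality is NOT satisfied.
A prefix code with these lengths CANNOT exist.

Kraft sum = 1.171875. Not satisfied.


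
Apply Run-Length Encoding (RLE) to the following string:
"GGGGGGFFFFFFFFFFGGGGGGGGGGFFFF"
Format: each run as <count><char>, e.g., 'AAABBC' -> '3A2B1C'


Scanning runs left to right:
  i=0: run of 'G' x 6 -> '6G'
  i=6: run of 'F' x 10 -> '10F'
  i=16: run of 'G' x 10 -> '10G'
  i=26: run of 'F' x 4 -> '4F'

RLE = 6G10F10G4F


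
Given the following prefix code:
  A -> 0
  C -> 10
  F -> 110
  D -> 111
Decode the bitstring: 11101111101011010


Decoding step by step:
Bits 111 -> D
Bits 0 -> A
Bits 111 -> D
Bits 110 -> F
Bits 10 -> C
Bits 110 -> F
Bits 10 -> C


Decoded message: DADFCFC


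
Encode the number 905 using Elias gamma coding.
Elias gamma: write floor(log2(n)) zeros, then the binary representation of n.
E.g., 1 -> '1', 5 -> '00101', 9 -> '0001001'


num_bits = floor(log2(905)) + 1 = 10
leading_zeros = num_bits - 1 = 9
binary(905) = 1110001001

Elias gamma(905) = '000000000' + '1110001001' = 0000000001110001001 (19 bits)


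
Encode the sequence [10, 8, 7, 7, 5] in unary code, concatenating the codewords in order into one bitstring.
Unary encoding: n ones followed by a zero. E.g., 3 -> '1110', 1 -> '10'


Encode each number as n ones followed by a terminating 0:
  10 -> 11111111110 (11 bits)
  8 -> 111111110 (9 bits)
  7 -> 11111110 (8 bits)
  7 -> 11111110 (8 bits)
  5 -> 111110 (6 bits)
Total length = 11 + 9 + 8 + 8 + 6 = 42 bits.

Unary([10, 8, 7, 7, 5]) = 111111111101111111101111111011111110111110 (42 bits)


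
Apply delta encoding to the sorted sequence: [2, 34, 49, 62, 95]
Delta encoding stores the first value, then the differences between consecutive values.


First value: 2
Deltas:
  34 - 2 = 32
  49 - 34 = 15
  62 - 49 = 13
  95 - 62 = 33


Delta encoded: [2, 32, 15, 13, 33]


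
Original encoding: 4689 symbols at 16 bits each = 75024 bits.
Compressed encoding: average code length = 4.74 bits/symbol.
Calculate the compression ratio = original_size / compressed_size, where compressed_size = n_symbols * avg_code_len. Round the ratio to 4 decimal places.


original_size = n_symbols * orig_bits = 4689 * 16 = 75024 bits
compressed_size = n_symbols * avg_code_len = 4689 * 4.74 = 22225.86 bits
ratio = original_size / compressed_size = 75024 / 22225.86 = 3.3755

Compression ratio = 3.3755


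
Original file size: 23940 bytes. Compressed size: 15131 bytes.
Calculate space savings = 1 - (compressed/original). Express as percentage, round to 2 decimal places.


ratio = compressed/original = 15131/23940 = 0.632038
savings = 1 - ratio = 1 - 0.632038 = 0.367962
as a percentage: 0.367962 * 100 = 36.8%

Space savings = 1 - 15131/23940 = 36.8%


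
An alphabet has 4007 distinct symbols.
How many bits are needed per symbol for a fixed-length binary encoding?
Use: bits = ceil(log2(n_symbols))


log2(4007) = 11.9683
Bracket: 2^11 = 2048 < 4007 <= 2^12 = 4096
So ceil(log2(4007)) = 12

bits = ceil(log2(4007)) = ceil(11.9683) = 12 bits


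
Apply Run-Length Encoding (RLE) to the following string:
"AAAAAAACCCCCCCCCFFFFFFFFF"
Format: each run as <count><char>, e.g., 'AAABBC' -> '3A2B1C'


Scanning runs left to right:
  i=0: run of 'A' x 7 -> '7A'
  i=7: run of 'C' x 9 -> '9C'
  i=16: run of 'F' x 9 -> '9F'

RLE = 7A9C9F


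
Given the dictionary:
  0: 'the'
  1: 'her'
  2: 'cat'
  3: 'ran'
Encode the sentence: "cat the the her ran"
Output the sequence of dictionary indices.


Look up each word in the dictionary:
  'cat' -> 2
  'the' -> 0
  'the' -> 0
  'her' -> 1
  'ran' -> 3

Encoded: [2, 0, 0, 1, 3]


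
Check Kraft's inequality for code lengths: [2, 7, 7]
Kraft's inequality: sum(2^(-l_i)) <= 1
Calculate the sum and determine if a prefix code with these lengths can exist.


Sum = 2^(-2) + 2^(-7) + 2^(-7)
    = 0.25 + 0.0078125 + 0.0078125
    = 34/128 = 0.265625
Since 0.265625 <= 1, Kraft's inequality IS satisfied.
A prefix code with these lengths CAN exist.

Kraft sum = 0.265625. Satisfied.


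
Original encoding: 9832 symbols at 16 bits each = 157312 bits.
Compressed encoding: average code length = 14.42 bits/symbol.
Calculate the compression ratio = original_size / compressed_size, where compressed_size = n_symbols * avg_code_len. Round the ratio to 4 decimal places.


original_size = n_symbols * orig_bits = 9832 * 16 = 157312 bits
compressed_size = n_symbols * avg_code_len = 9832 * 14.42 = 141777.44 bits
ratio = original_size / compressed_size = 157312 / 141777.44 = 1.1096

Compression ratio = 1.1096


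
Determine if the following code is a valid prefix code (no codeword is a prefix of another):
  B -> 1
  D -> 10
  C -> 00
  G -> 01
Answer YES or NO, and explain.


Checking each pair (does one codeword prefix another?):
  B='1' vs D='10': prefix -- VIOLATION

NO -- this is NOT a valid prefix code. B (1) is a prefix of D (10).


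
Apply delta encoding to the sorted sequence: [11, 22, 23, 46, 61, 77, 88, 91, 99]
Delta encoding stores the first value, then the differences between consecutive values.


First value: 11
Deltas:
  22 - 11 = 11
  23 - 22 = 1
  46 - 23 = 23
  61 - 46 = 15
  77 - 61 = 16
  88 - 77 = 11
  91 - 88 = 3
  99 - 91 = 8


Delta encoded: [11, 11, 1, 23, 15, 16, 11, 3, 8]


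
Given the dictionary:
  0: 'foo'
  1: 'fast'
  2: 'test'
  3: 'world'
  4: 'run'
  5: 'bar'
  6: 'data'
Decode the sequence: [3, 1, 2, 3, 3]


Look up each index in the dictionary:
  3 -> 'world'
  1 -> 'fast'
  2 -> 'test'
  3 -> 'world'
  3 -> 'world'

Decoded: "world fast test world world"


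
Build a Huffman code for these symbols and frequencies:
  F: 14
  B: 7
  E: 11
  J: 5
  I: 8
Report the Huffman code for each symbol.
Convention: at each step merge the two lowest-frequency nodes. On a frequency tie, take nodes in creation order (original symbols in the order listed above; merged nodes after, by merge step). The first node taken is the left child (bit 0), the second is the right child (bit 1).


Huffman tree construction:
Step 1: Merge J(5) + B(7) = 12
Step 2: Merge I(8) + E(11) = 19
Step 3: Merge (J+B)(12) + F(14) = 26
Step 4: Merge (I+E)(19) + ((J+B)+F)(26) = 45
Read each symbol's code off the tree from the root (left child = 0, right child = 1).

Codes:
  F: 11 (length 2)
  B: 101 (length 3)
  E: 01 (length 2)
  J: 100 (length 3)
  I: 00 (length 2)
Average code length: 102/45 = 2.2667 bits/symbol


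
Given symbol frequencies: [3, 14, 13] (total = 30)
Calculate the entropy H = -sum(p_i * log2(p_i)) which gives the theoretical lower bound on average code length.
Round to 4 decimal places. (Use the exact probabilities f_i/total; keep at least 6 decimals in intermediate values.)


Per-symbol terms -p_i * log2(p_i) with p_i = f_i/30:
  p = 3/30 = 0.100000: log2(p) = -3.321928, -p*log2(p) = 0.332193
  p = 14/30 = 0.466667: log2(p) = -1.099536, -p*log2(p) = 0.513117
  p = 13/30 = 0.433333: log2(p) = -1.206451, -p*log2(p) = 0.522795
H = 0.332193 + 0.513117 + 0.522795 = 1.368105

H = 1.3681 bits/symbol


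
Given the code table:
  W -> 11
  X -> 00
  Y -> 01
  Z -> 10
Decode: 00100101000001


Decoding:
00 -> X
10 -> Z
01 -> Y
01 -> Y
00 -> X
00 -> X
01 -> Y


Result: XZYYXXY


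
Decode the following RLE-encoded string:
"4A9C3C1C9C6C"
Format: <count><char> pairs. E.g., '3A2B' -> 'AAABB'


Expanding each <count><char> pair:
  4A -> 'AAAA'
  9C -> 'CCCCCCCCC'
  3C -> 'CCC'
  1C -> 'C'
  9C -> 'CCCCCCCCC'
  6C -> 'CCCCCC'

Decoded = AAAACCCCCCCCCCCCCCCCCCCCCCCCCCCC


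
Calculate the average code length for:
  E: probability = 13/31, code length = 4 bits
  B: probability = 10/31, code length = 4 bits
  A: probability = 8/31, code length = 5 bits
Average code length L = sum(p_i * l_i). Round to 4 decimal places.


Weighted contributions p_i * l_i:
  E: (13/31) * 4 = 52/31
  B: (10/31) * 4 = 40/31
  A: (8/31) * 5 = 40/31
Sum = (52 + 40 + 40)/31 = 132/31

L = 132/31 = 4.2581 bits/symbol


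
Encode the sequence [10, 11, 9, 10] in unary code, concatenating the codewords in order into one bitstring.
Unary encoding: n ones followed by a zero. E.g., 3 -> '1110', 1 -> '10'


Encode each number as n ones followed by a terminating 0:
  10 -> 11111111110 (11 bits)
  11 -> 111111111110 (12 bits)
  9 -> 1111111110 (10 bits)
  10 -> 11111111110 (11 bits)
Total length = 11 + 12 + 10 + 11 = 44 bits.

Unary([10, 11, 9, 10]) = 11111111110111111111110111111111011111111110 (44 bits)


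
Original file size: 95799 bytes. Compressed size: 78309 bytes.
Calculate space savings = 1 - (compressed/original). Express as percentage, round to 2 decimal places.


ratio = compressed/original = 78309/95799 = 0.81743
savings = 1 - ratio = 1 - 0.81743 = 0.18257
as a percentage: 0.18257 * 100 = 18.26%

Space savings = 1 - 78309/95799 = 18.26%


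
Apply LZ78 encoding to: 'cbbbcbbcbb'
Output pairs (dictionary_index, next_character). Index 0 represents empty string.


LZ78 encoding steps:
Dictionary: {0: ''}
Step 1: w='' (idx 0), next='c' -> output (0, 'c'), add 'c' as idx 1
Step 2: w='' (idx 0), next='b' -> output (0, 'b'), add 'b' as idx 2
Step 3: w='b' (idx 2), next='b' -> output (2, 'b'), add 'bb' as idx 3
Step 4: w='c' (idx 1), next='b' -> output (1, 'b'), add 'cb' as idx 4
Step 5: w='b' (idx 2), next='c' -> output (2, 'c'), add 'bc' as idx 5
Step 6: w='bb' (idx 3), end of input -> output (3, '')


Encoded: [(0, 'c'), (0, 'b'), (2, 'b'), (1, 'b'), (2, 'c'), (3, '')]


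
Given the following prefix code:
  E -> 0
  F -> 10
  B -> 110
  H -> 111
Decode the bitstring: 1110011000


Decoding step by step:
Bits 111 -> H
Bits 0 -> E
Bits 0 -> E
Bits 110 -> B
Bits 0 -> E
Bits 0 -> E


Decoded message: HEEBEE


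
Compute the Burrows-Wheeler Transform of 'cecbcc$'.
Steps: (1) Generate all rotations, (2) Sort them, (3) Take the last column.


Rotations (sorted):
  0: $cecbcc -> last char: c
  1: bcc$cec -> last char: c
  2: c$cecbc -> last char: c
  3: cbcc$ce -> last char: e
  4: cc$cecb -> last char: b
  5: cecbcc$ -> last char: $
  6: ecbcc$c -> last char: c


BWT = ccceb$c


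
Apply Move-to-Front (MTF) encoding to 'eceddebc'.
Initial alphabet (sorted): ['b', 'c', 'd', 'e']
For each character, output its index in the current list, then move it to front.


MTF encoding:
'e': index 3 in ['b', 'c', 'd', 'e'] -> ['e', 'b', 'c', 'd']
'c': index 2 in ['e', 'b', 'c', 'd'] -> ['c', 'e', 'b', 'd']
'e': index 1 in ['c', 'e', 'b', 'd'] -> ['e', 'c', 'b', 'd']
'd': index 3 in ['e', 'c', 'b', 'd'] -> ['d', 'e', 'c', 'b']
'd': index 0 in ['d', 'e', 'c', 'b'] -> ['d', 'e', 'c', 'b']
'e': index 1 in ['d', 'e', 'c', 'b'] -> ['e', 'd', 'c', 'b']
'b': index 3 in ['e', 'd', 'c', 'b'] -> ['b', 'e', 'd', 'c']
'c': index 3 in ['b', 'e', 'd', 'c'] -> ['c', 'b', 'e', 'd']


Output: [3, 2, 1, 3, 0, 1, 3, 3]


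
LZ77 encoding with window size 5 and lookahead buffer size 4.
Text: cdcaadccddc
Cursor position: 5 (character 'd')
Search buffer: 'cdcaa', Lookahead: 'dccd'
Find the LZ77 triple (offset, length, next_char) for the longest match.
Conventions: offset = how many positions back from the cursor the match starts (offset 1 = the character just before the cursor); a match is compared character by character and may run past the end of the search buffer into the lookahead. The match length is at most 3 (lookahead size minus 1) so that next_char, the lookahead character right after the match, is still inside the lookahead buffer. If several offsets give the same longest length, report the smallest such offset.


Try each offset into the search buffer:
  offset=1 (pos 4, char 'a'): match length 0
  offset=2 (pos 3, char 'a'): match length 0
  offset=3 (pos 2, char 'c'): match length 0
  offset=4 (pos 1, char 'd'): match length 2
  offset=5 (pos 0, char 'c'): match length 0
Longest match has length 2 at offset 4.
next_char = character at position 5 + 2 = 7 -> 'c'

Best match: offset=4, length=2 (matching 'dc' starting at position 1)
LZ77 triple: (4, 2, 'c')


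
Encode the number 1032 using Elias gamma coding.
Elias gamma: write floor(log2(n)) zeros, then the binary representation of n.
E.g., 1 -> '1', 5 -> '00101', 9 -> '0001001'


num_bits = floor(log2(1032)) + 1 = 11
leading_zeros = num_bits - 1 = 10
binary(1032) = 10000001000

Elias gamma(1032) = '0000000000' + '10000001000' = 000000000010000001000 (21 bits)


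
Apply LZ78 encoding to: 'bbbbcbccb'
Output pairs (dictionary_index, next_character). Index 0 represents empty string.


LZ78 encoding steps:
Dictionary: {0: ''}
Step 1: w='' (idx 0), next='b' -> output (0, 'b'), add 'b' as idx 1
Step 2: w='b' (idx 1), next='b' -> output (1, 'b'), add 'bb' as idx 2
Step 3: w='b' (idx 1), next='c' -> output (1, 'c'), add 'bc' as idx 3
Step 4: w='bc' (idx 3), next='c' -> output (3, 'c'), add 'bcc' as idx 4
Step 5: w='b' (idx 1), end of input -> output (1, '')


Encoded: [(0, 'b'), (1, 'b'), (1, 'c'), (3, 'c'), (1, '')]


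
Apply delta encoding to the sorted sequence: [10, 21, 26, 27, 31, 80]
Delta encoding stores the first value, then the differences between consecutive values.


First value: 10
Deltas:
  21 - 10 = 11
  26 - 21 = 5
  27 - 26 = 1
  31 - 27 = 4
  80 - 31 = 49


Delta encoded: [10, 11, 5, 1, 4, 49]


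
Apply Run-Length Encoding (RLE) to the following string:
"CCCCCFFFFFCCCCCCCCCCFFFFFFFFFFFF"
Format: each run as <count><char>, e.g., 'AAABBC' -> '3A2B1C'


Scanning runs left to right:
  i=0: run of 'C' x 5 -> '5C'
  i=5: run of 'F' x 5 -> '5F'
  i=10: run of 'C' x 10 -> '10C'
  i=20: run of 'F' x 12 -> '12F'

RLE = 5C5F10C12F


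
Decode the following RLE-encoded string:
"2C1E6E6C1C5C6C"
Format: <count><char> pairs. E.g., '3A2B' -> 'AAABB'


Expanding each <count><char> pair:
  2C -> 'CC'
  1E -> 'E'
  6E -> 'EEEEEE'
  6C -> 'CCCCCC'
  1C -> 'C'
  5C -> 'CCCCC'
  6C -> 'CCCCCC'

Decoded = CCEEEEEEECCCCCCCCCCCCCCCCCC


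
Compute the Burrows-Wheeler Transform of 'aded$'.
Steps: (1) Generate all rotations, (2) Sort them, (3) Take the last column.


Rotations (sorted):
  0: $aded -> last char: d
  1: aded$ -> last char: $
  2: d$ade -> last char: e
  3: ded$a -> last char: a
  4: ed$ad -> last char: d


BWT = d$ead


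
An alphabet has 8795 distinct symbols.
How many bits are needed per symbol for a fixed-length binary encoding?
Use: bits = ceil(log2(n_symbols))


log2(8795) = 13.1025
Bracket: 2^13 = 8192 < 8795 <= 2^14 = 16384
So ceil(log2(8795)) = 14

bits = ceil(log2(8795)) = ceil(13.1025) = 14 bits


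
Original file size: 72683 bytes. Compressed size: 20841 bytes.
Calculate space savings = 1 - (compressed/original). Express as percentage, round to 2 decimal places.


ratio = compressed/original = 20841/72683 = 0.286738
savings = 1 - ratio = 1 - 0.286738 = 0.713262
as a percentage: 0.713262 * 100 = 71.33%

Space savings = 1 - 20841/72683 = 71.33%


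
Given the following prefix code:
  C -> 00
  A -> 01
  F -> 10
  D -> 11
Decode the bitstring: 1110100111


Decoding step by step:
Bits 11 -> D
Bits 10 -> F
Bits 10 -> F
Bits 01 -> A
Bits 11 -> D


Decoded message: DFFAD


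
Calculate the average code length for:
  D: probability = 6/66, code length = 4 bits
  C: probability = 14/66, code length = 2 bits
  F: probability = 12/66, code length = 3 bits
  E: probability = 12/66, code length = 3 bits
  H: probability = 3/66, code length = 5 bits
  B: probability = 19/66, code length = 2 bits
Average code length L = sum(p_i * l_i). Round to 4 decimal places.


Weighted contributions p_i * l_i:
  D: (6/66) * 4 = 24/66
  C: (14/66) * 2 = 28/66
  F: (12/66) * 3 = 36/66
  E: (12/66) * 3 = 36/66
  H: (3/66) * 5 = 15/66
  B: (19/66) * 2 = 38/66
Sum = (24 + 28 + 36 + 36 + 15 + 38)/66 = 177/66

L = 177/66 = 2.6818 bits/symbol


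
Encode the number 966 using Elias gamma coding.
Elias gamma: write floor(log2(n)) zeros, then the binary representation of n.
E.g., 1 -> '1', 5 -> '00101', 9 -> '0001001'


num_bits = floor(log2(966)) + 1 = 10
leading_zeros = num_bits - 1 = 9
binary(966) = 1111000110

Elias gamma(966) = '000000000' + '1111000110' = 0000000001111000110 (19 bits)


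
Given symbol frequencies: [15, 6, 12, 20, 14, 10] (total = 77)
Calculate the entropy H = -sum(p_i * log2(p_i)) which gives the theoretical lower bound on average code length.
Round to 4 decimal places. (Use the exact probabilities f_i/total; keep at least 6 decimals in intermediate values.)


Per-symbol terms -p_i * log2(p_i) with p_i = f_i/77:
  p = 15/77 = 0.194805: log2(p) = -2.359896, -p*log2(p) = 0.459720
  p = 6/77 = 0.077922: log2(p) = -3.681824, -p*log2(p) = 0.286895
  p = 12/77 = 0.155844: log2(p) = -2.681824, -p*log2(p) = 0.417947
  p = 20/77 = 0.259740: log2(p) = -1.944858, -p*log2(p) = 0.505158
  p = 14/77 = 0.181818: log2(p) = -2.459432, -p*log2(p) = 0.447169
  p = 10/77 = 0.129870: log2(p) = -2.944858, -p*log2(p) = 0.382449
H = 0.459720 + 0.286895 + 0.417947 + 0.505158 + 0.447169 + 0.382449 = 2.499338

H = 2.4993 bits/symbol
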